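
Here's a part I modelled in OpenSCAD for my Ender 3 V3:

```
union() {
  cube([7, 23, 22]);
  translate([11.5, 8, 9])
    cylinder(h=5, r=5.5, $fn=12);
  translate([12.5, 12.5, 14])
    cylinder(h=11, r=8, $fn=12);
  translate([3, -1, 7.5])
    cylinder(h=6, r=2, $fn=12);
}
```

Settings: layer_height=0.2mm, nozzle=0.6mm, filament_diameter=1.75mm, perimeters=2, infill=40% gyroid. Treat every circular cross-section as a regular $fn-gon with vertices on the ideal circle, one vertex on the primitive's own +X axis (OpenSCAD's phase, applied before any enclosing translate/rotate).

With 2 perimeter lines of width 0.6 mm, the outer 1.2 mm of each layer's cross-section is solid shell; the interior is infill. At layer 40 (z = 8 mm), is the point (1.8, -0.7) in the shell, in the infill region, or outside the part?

At z = 8 mm: the cube (footprint 7×23) is included at this height; the cylinder at (11.5, 8) is absent (z outside [9, 14]); the cylinder at (12.5, 12.5) does not reach this height (z outside [14, 25]); the cylinder at (3, -1): section is a regular 12-gon, circumradius r=2; Taking the union: the regions partially overlap (shared area 2.27 mm²), so overlapping operands fuse into one piece — 1 connected region. Overall, the cross-section is a single solid region. The nearest boundary edge runs (1.00, -1.00)→(1.27, -0.00); distance from the point to it = 0.70 mm. The point is inside the cross-section, 0.70 mm from the nearest boundary — within the 1.2 mm shell band (2 × 0.6).

shell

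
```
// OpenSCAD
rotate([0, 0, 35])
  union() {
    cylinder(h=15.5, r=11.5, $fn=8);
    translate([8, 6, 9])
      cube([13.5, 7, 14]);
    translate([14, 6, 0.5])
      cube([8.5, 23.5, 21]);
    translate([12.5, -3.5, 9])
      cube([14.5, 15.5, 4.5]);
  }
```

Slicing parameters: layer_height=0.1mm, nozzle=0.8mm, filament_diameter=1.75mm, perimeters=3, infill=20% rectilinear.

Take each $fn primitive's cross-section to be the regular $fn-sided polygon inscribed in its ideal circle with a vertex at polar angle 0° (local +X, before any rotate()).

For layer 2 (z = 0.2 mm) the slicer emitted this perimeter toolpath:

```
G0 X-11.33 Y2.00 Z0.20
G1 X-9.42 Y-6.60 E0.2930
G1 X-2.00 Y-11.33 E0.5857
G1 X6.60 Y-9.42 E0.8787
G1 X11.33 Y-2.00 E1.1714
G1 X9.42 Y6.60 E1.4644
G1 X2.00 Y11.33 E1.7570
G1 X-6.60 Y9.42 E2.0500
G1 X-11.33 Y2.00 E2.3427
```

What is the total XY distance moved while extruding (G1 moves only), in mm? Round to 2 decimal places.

Sum the Euclidean lengths of each G1 segment: total = 70.44 mm.

70.44 mm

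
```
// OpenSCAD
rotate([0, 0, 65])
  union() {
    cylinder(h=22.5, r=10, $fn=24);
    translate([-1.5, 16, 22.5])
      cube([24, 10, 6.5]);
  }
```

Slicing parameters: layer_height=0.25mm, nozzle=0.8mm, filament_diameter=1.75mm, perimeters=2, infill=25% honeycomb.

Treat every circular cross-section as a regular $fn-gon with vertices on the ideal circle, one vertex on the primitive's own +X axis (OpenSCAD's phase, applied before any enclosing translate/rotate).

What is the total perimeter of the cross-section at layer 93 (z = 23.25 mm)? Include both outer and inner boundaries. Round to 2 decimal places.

68.00 mm

At z = 23.25 mm: the cylinder does not reach this height (z outside [0, 22.5]); the 24×10 cube at (-1.5, 16) contributes its full rectangle (perimeter 68.00 mm); Combining (union): only the 24×10 cube at (-1.5, 16) is present, so the union is just that shape — boundary = 68.00 mm; (rotated 65° about Z; rotation is an isometry so areas/perimeters/island counts are preserved). Overall, the cross-section is a single solid region. Total boundary length (outer) = 68.00 mm.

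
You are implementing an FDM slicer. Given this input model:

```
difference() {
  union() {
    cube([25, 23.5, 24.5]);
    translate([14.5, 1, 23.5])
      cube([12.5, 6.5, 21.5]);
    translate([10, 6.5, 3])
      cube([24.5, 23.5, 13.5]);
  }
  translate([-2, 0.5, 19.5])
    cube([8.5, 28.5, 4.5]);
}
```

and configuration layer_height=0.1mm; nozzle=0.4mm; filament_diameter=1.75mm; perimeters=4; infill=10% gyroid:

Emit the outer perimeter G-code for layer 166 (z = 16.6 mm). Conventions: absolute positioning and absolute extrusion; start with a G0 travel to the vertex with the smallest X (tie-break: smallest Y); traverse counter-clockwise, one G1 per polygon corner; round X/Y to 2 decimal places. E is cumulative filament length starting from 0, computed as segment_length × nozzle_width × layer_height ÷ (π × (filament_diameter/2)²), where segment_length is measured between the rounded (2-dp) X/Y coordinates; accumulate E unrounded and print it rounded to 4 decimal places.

At z = 16.6 mm: the 25×23.5 cube contributes its full rectangle; the cube at (14.5, 1) is not intersected at this z (z outside [23.5, 45]); the cube at (10, 6.5) does not reach this height (z outside [3, 16.5]); Combining (union): only the 25×23.5 cube is present, so the union is just that shape — 1 connected region; the cube at (-2, 0.5) does not reach this height (z outside [19.5, 24]); Subtracting the remaining from the first: none of the subtracted shapes is present at this height, so the result so far is unchanged — 1 connected region. The outline is a single polygon with 4 vertices. Extrusion per mm of travel: 0.4 × 0.1 / (π × 0.875²) = 0.016630. Accumulating E over each segment gives final E = 1.6131.

G0 X0.00 Y0.00 Z16.60
G1 X25.00 Y0.00 E0.4158
G1 X25.00 Y23.50 E0.8066
G1 X0.00 Y23.50 E1.2223
G1 X0.00 Y0.00 E1.6131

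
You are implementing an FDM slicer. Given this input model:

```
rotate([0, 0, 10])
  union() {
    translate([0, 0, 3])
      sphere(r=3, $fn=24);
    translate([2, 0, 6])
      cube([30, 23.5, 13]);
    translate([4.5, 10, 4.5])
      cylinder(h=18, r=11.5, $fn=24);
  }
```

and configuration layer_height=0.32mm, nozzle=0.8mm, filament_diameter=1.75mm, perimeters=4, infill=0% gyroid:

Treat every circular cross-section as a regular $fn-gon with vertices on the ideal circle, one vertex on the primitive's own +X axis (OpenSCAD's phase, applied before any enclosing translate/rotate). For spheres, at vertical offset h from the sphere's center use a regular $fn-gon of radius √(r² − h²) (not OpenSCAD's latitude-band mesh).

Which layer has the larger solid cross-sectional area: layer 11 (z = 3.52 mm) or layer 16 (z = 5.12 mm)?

layer 16 (z = 5.12 mm)

Layer 11 (z = 3.52): the r=3 sphere slices to a regular 24-gon of circumradius 2.955 (√(r²−h²) with h=0.52 from center) (area = (24/2)·2.955²·sin(360°/24) = 27.11 mm²); the cube at (2, 0) is not intersected at this z (z outside [6, 19]); the cylinder at (4.5, 10) does not reach this height (z outside [4.5, 22.5]); Combining (union): only the r=3 sphere is present, so the union is just that shape — area = 27.11 mm²; (rotated 10° about Z; rotation is an isometry so areas/perimeters/island counts are preserved). So its area = 27.11 mm². Layer 16 (z = 5.12): the sphere: section is a regular 24-gon, circumradius = √(r²−h²) = √(3²−2.12²) = 2.123 (area = (24/2)·2.123²·sin(360°/24) = 13.99 mm²); the cube at (2, 0) is absent (z outside [6, 19]); the r=11.5 cylinder at (4.5, 10) contributes a regular 24-gon of circumradius 11.5 (area = (24/2)·11.500²·sin(360°/24) = 410.75 mm²); Combining (union): the regions partially overlap — summed areas 424.74 mm² minus the doubly-counted overlap 8.72 mm² gives 416.02 mm² — area = 416.02 mm²; (whole slice rotated 10° about Z — lengths, areas and connectivity unchanged). So its area = 416.02 mm². Layer 16 is larger (416.02 vs 27.11 mm²).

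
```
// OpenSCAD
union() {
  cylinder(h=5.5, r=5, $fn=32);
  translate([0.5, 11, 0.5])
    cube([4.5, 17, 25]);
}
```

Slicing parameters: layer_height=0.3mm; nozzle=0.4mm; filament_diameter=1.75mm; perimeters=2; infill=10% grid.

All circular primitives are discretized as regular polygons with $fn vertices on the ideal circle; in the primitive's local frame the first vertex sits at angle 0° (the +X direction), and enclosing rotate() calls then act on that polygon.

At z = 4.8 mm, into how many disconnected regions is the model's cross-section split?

2

At z = 4.8 mm: the r=5 cylinder gives a regular 32-gon of circumradius 5 (constant along its height); the cube at (0.5, 11) (footprint 4.5×17) is included at this height; Merging all regions: the 2 present regions are separate (no shared area or edge), so areas and boundary lengths simply add and each stays a separate island — 2 connected regions. The result has 2 disconnected regions.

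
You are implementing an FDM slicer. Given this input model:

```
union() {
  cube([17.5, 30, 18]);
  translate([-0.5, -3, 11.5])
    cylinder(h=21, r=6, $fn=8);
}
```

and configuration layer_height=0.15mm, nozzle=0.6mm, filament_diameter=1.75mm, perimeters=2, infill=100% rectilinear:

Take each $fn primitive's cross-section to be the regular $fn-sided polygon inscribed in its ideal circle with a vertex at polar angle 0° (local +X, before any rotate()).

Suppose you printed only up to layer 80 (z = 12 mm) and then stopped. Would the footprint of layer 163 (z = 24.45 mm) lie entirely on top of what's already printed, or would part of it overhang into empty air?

entirely on top

Compare the two slices. At z = 12: the 17.5×30 cube contributes its full rectangle (area 525.00 mm²); the r=6 cylinder at (-0.5, -3) gives a regular 8-gon of circumradius 6 (constant along its height) (area = (8/2)·6.000²·sin(360°/8) = 101.82 mm²); Taking the union: the regions partially overlap — summed areas 626.82 mm² minus the doubly-counted overlap 7.87 mm² gives 618.95 mm² — area = 618.95 mm². At z = 24.45: the cube is absent (z outside [0, 18]); the r=6 cylinder at (-0.5, -3) gives a regular 8-gon of circumradius 6 (constant along its height) (area = (8/2)·6.000²·sin(360°/8) = 101.82 mm²); Taking the union: only the r=6 cylinder at (-0.5, -3) is present, so the union is just that shape — area = 101.82 mm². Checking containment: the cross-section at z = 24.45 is a subset of the cross-section at z = 12.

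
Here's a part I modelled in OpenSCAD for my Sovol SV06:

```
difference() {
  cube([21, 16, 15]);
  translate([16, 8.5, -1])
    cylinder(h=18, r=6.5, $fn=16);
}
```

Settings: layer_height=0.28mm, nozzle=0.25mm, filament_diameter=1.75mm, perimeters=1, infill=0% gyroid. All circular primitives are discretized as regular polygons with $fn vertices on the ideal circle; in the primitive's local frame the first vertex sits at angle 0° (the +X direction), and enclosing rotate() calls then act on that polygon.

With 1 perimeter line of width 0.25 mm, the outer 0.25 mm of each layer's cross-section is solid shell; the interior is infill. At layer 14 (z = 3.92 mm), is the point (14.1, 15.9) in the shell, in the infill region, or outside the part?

shell

At z = 3.92 mm: the cube is present — its section is the full 21×16 rectangle; the cylinder at (16, 8.5): section is a regular 16-gon, circumradius r=6.5; After the difference (first − rest): starting from the 21×16 cube, the r=6.5 cylinder at (16, 8.5) partially overlaps it — only the 121.60 mm² overlap (of its 129.35 mm²) is removed, clipping the outline — 1 connected region. Overall, the cross-section is a single solid region. The nearest boundary edge runs (0.00, 16.00)→(21.00, 16.00); distance from the point to it = 0.10 mm. The point is inside the cross-section, 0.10 mm from the nearest boundary — within the 0.25 mm shell band (1 × 0.25).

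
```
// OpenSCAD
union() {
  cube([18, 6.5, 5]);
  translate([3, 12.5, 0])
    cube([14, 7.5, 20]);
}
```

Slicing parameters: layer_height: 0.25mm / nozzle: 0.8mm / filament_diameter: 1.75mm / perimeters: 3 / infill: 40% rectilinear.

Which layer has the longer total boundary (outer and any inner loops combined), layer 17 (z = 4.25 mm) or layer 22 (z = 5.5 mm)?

layer 17 (z = 4.25 mm)

Layer 17 (z = 4.25): the 18×6.5 cube contributes its full rectangle (perimeter 49.00 mm); the 14×7.5 cube at (3, 12.5) contributes its full rectangle (perimeter 43.00 mm); Merging all regions: the 2 present regions are separate (no shared area or edge), so areas and boundary lengths simply add and each stays a separate island — boundary = 92.00 mm. So its perimeter = 92.00 mm. Layer 22 (z = 5.5): the cube is not intersected at this z (z outside [0, 5]); the 14×7.5 cube at (3, 12.5) contributes its full rectangle (perimeter 43.00 mm); Merging all regions: only the 14×7.5 cube at (3, 12.5) is present, so the union is just that shape — boundary = 43.00 mm. So its perimeter = 43.00 mm. Layer 17 is larger (92.00 vs 43.00 mm).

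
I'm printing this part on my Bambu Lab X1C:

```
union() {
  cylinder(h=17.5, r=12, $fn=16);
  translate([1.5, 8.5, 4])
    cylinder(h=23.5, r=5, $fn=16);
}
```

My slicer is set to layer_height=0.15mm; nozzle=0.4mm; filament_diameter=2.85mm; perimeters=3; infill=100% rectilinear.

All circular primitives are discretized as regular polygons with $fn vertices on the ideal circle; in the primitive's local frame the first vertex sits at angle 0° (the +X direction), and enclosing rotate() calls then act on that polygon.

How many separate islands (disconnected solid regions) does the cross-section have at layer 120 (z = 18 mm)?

At z = 18 mm: the cylinder does not reach this height (z outside [0, 17.5]); the cylinder at (1.5, 8.5): section is a regular 16-gon, circumradius r=5; Merging all regions: only the r=5 cylinder at (1.5, 8.5) is present, so the union is just that shape — 1 connected region. Overall, the cross-section is a single solid region. Island count = 1.

1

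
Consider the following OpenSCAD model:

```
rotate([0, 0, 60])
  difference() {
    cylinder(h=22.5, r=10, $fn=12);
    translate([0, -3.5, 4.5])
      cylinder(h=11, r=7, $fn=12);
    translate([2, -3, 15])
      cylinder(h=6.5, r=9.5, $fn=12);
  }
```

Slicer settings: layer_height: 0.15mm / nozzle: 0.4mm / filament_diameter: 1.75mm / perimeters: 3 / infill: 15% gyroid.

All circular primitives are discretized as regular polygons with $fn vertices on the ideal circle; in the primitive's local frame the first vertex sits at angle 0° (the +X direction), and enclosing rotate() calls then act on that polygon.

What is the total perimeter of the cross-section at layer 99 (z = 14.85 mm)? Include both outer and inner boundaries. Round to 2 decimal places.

At z = 14.85 mm: the r=10 cylinder gives a regular 12-gon of circumradius 10 (constant along its height) (perimeter = 2·12·10.000·sin(180°/12) = 62.12 mm); the r=7 cylinder at (0, -3.5) contributes a regular 12-gon of circumradius 7 (perimeter = 2·12·7.000·sin(180°/12) = 43.48 mm); the cylinder at (2, -3) is not intersected at this z (z outside [15, 21.5]); Subtracting the remaining from the first: starting from the r=10 cylinder, the r=7 cylinder at (0, -3.5) partially overlaps it — only the 143.16 mm² overlap (of its 147.00 mm²) is removed, clipping the outline — boundary = 87.76 mm; (rotated 60° about Z; rotation is an isometry so areas/perimeters/island counts are preserved). Overall, the cross-section is a single solid region. Total boundary length (outer) = 87.76 mm.

87.76 mm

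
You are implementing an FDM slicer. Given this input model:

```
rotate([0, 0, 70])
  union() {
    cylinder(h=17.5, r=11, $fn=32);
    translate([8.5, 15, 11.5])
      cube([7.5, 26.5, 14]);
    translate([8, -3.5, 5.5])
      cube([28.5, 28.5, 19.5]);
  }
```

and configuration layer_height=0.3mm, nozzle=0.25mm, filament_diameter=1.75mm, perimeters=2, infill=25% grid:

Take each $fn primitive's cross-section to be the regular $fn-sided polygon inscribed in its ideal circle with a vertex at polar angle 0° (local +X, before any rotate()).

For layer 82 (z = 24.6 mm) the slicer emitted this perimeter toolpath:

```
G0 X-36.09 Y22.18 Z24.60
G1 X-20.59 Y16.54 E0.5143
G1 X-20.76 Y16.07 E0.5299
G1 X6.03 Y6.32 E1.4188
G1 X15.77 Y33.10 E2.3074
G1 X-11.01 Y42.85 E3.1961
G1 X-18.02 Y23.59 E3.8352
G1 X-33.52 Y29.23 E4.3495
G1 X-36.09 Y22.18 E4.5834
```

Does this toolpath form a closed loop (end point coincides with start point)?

Start point (G0): (-36.09, 22.18). End point (last G1): the path returns to the start — closed.

yes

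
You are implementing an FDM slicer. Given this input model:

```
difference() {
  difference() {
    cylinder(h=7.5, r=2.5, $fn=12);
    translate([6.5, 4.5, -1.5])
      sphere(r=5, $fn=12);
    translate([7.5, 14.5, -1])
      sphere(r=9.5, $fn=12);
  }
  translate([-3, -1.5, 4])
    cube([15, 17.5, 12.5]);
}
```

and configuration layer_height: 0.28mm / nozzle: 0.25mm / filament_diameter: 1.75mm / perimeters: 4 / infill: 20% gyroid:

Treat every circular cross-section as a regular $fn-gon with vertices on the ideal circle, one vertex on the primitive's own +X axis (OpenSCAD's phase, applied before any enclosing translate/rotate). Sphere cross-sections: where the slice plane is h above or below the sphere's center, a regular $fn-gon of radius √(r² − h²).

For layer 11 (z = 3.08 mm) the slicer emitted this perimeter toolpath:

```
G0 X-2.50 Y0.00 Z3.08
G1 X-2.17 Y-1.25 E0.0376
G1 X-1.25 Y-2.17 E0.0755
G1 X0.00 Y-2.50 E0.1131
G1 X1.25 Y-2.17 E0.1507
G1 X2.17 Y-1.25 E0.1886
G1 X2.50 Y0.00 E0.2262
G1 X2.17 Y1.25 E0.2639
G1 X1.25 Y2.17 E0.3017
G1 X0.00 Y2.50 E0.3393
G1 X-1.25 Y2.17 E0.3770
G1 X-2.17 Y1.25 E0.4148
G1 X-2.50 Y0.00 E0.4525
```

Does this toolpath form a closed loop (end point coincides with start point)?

yes

Start point (G0): (-2.50, 0.00). End point (last G1): the path returns to the start — closed.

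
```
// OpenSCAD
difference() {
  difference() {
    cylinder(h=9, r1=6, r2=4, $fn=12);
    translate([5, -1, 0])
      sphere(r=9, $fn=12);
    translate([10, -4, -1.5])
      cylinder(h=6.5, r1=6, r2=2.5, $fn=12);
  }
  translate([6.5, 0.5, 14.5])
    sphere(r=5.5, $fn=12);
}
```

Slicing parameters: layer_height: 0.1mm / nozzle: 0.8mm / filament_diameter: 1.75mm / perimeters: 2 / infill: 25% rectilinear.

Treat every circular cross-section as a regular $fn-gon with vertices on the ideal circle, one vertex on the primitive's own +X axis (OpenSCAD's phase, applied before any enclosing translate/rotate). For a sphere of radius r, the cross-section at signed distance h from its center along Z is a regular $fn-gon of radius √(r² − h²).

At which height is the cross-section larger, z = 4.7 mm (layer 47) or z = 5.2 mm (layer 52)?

layer 52 (z = 5.2 mm)

Layer 47 (z = 4.7): the cone contributes a regular 12-gon of circumradius 4.956 (interpolated between r1=6 and r2=4 at t=0.522) (area = (12/2)·4.956²·sin(360°/12) = 73.67 mm²); the r=9 sphere at (5, -1) contributes a regular 12-gon of circumradius √(9²−4.7²) = 7.675 (area = (12/2)·7.675²·sin(360°/12) = 176.73 mm²); the cone at (10, -4) contributes a regular 12-gon of circumradius 2.662 (interpolated between r1=6 and r2=2.5 at t=0.954) (area = (12/2)·2.662²·sin(360°/12) = 21.25 mm²); After the difference (first − rest): starting from the cone (73.67 mm²), the r=9 sphere at (5, -1) partially overlaps it — only the 54.51 mm² overlap (of its 176.73 mm²) is removed, clipping the outline; the cone at (10, -4) misses the remaining region (no effect) — area = 19.16 mm²; the sphere at (6.5, 0.5) is not intersected at this z (|z−center|=9.800 > r=5.5); After the difference (first − rest): none of the subtracted shapes is present at this height, so that combined region is unchanged — area = 19.16 mm². So its area = 19.16 mm². Layer 52 (z = 5.2): the cone contributes a regular 12-gon of circumradius 4.844 (interpolated between r1=6 and r2=4 at t=0.578) (area = (12/2)·4.844²·sin(360°/12) = 70.41 mm²); the r=9 sphere at (5, -1) slices to a regular 12-gon of circumradius 7.346 (√(r²−h²) with h=5.2 from center) (area = (12/2)·7.346²·sin(360°/12) = 161.88 mm²); the cone at (10, -4) is absent (z outside [-1.5, 5]); After the difference (first − rest): starting from the cone (70.41 mm²), the r=9 sphere at (5, -1) partially overlaps it — only the 49.47 mm² overlap (of its 161.88 mm²) is removed, clipping the outline — area = 20.94 mm²; the sphere at (6.5, 0.5) is not intersected at this z (|z−center|=9.300 > r=5.5); Subtracting the remaining from the first: none of the subtracted shapes is present at this height, so that combined region is unchanged — area = 20.94 mm². So its area = 20.94 mm². Layer 52 is larger (20.94 vs 19.16 mm²).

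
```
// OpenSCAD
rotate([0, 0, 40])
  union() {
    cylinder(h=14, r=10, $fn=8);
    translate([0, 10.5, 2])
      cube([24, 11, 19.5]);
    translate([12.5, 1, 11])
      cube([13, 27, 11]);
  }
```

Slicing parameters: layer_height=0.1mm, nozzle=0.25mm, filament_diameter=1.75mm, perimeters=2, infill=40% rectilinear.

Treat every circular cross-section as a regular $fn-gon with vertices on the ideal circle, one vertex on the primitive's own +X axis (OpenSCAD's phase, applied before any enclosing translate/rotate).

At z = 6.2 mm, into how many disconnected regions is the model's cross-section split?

2

At z = 6.2 mm: the r=10 cylinder contributes a regular 8-gon of circumradius 10; the cube at (0, 10.5) (footprint 24×11) is included at this height; the cube at (12.5, 1) is not intersected at this z (z outside [11, 22]); Taking the union: the 2 present regions are separate (no shared area or edge), so areas and boundary lengths simply add and each stays a separate island — 2 connected regions; (rotated 40° about Z; rotation is an isometry so areas/perimeters/island counts are preserved). The result has 2 disconnected regions.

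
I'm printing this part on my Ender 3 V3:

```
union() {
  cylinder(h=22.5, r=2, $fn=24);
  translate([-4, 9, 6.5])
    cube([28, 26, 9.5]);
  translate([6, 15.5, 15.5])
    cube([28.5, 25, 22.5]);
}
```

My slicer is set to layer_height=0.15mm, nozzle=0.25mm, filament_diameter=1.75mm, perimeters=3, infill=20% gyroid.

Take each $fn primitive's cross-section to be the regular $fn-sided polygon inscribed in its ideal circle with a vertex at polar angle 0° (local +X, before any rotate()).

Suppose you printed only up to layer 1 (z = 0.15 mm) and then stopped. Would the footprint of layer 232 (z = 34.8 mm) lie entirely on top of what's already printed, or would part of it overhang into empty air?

Compare the two slices. At z = 0.15: the r=2 cylinder gives a regular 24-gon of circumradius 2 (constant along its height) (area = (24/2)·2.000²·sin(360°/24) = 12.42 mm²); the cube at (-4, 9) is absent (z outside [6.5, 16]); the cube at (6, 15.5) is absent (z outside [15.5, 38]); Taking the union: only the r=2 cylinder is present, so the union is just that shape — area = 12.42 mm². At z = 34.8: the cylinder does not reach this height (z outside [0, 22.5]); the cube at (-4, 9) is not intersected at this z (z outside [6.5, 16]); the 28.5×25 cube at (6, 15.5) contributes its full rectangle (area 712.50 mm²); Taking the union: only the 28.5×25 cube at (6, 15.5) is present, so the union is just that shape — area = 712.50 mm². Checking containment: at z = 34.8 the cross-section extends beyond the z = 0.15 cross-section by about 712.50 mm².

part overhangs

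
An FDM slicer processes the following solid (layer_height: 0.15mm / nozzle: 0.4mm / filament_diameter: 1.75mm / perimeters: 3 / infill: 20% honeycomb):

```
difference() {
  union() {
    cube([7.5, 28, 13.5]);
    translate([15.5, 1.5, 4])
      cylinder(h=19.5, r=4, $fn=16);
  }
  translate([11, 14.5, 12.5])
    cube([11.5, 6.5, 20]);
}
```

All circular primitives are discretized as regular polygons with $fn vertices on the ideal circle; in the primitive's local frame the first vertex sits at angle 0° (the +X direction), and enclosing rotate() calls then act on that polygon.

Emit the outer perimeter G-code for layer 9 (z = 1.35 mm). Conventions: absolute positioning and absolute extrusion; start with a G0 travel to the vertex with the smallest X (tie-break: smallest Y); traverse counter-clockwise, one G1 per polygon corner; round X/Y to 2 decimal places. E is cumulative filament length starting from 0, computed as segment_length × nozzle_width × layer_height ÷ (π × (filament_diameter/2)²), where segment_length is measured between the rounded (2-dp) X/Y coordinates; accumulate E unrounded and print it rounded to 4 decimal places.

G0 X0.00 Y0.00 Z1.35
G1 X7.50 Y0.00 E0.1871
G1 X7.50 Y28.00 E0.8856
G1 X0.00 Y28.00 E1.0726
G1 X0.00 Y0.00 E1.7711

At z = 1.35 mm: the 7.5×28 cube contributes its full rectangle; the cylinder at (15.5, 1.5) is not intersected at this z (z outside [4, 23.5]); Merging all regions: only the 7.5×28 cube is present, so the union is just that shape — 1 connected region; the cube at (11, 14.5) is absent (z outside [12.5, 32.5]); Subtracting the remaining from the first: none of the subtracted shapes is present at this height, so the result so far is unchanged — 1 connected region. The outline is a single polygon with 4 vertices. Extrusion per mm of travel: 0.4 × 0.15 / (π × 0.875²) = 0.024945. Accumulating E over each segment gives final E = 1.7711.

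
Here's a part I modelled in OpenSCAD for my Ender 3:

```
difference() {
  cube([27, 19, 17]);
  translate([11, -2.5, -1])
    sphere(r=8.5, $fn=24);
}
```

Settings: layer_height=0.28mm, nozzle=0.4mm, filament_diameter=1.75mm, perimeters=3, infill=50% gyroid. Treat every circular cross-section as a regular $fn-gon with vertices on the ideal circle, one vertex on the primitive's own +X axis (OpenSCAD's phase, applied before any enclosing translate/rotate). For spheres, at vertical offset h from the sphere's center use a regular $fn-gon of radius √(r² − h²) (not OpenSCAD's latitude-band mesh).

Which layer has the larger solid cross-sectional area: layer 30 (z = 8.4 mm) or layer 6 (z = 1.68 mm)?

Layer 30 (z = 8.4): the cube (footprint 27×19) is included at this height (area 513.00 mm²); the sphere at (11, -2.5) does not reach this height (|z−center|=9.400 > r=8.5); Subtracting the remaining from the first: none of the subtracted shapes is present at this height, so the 27×19 cube is unchanged — area = 513.00 mm². So its area = 513.00 mm². Layer 6 (z = 1.68): the cube (footprint 27×19) is included at this height (area 513.00 mm²); the r=8.5 sphere at (11, -2.5) slices to a regular 24-gon of circumradius 8.066 (√(r²−h²) with h=2.68 from center) (area = (24/2)·8.066²·sin(360°/24) = 202.09 mm²); Subtracting the remaining from the first: starting from the 27×19 cube (513.00 mm²), the r=8.5 sphere at (11, -2.5) partially overlaps it — only the 61.58 mm² overlap (of its 202.09 mm²) is removed, clipping the outline — area = 451.42 mm². So its area = 451.42 mm². Layer 30 is larger (513.00 vs 451.42 mm²).

layer 30 (z = 8.4 mm)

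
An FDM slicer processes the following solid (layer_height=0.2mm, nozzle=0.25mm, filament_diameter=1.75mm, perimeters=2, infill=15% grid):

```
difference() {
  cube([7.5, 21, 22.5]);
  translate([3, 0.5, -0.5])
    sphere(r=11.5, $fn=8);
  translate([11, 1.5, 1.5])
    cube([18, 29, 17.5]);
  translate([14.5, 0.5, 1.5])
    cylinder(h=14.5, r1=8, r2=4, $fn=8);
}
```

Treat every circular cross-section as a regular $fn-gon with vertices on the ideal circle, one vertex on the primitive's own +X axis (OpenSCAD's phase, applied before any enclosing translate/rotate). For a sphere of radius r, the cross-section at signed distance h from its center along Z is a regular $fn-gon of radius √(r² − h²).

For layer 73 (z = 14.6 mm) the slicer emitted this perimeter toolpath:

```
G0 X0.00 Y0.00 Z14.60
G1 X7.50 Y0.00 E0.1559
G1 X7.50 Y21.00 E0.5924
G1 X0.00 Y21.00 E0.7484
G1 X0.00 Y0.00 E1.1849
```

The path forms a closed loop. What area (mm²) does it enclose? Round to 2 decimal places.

Apply the shoelace formula to the sequence of (X, Y) vertices; enclosed area = 157.50 mm².

157.50 mm²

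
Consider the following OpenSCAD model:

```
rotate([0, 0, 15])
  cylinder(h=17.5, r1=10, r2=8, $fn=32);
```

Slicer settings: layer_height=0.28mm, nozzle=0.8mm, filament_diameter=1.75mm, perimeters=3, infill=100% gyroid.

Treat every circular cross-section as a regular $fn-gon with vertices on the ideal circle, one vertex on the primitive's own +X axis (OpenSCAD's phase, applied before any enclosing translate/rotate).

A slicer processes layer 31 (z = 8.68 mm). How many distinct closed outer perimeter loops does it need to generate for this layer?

At z = 8.68 mm: the cone (r1=10→r2=8) has section circumradius 9.008 here — a regular 32-gon; (whole slice rotated 15° about Z — lengths, areas and connectivity unchanged). The result has 1 disconnected region.

1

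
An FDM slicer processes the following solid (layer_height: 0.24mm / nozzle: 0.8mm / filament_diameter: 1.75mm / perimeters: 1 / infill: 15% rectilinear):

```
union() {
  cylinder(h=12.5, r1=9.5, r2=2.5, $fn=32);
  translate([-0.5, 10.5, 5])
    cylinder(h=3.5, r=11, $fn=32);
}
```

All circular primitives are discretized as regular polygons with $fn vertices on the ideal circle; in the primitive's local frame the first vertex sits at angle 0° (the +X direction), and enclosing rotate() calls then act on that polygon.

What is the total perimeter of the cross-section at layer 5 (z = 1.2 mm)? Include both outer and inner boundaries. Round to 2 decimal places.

55.38 mm

At z = 1.2 mm: the cone (r1=9.5→r2=2.5) has section circumradius 8.828 here — a regular 32-gon (perimeter = 2·32·8.828·sin(180°/32) = 55.38 mm); the cylinder at (-0.5, 10.5) does not reach this height (z outside [5, 8.5]); Merging all regions: only the cone is present, so the union is just that shape — boundary = 55.38 mm. Overall, the cross-section is a single solid region. Total boundary length (outer) = 55.38 mm.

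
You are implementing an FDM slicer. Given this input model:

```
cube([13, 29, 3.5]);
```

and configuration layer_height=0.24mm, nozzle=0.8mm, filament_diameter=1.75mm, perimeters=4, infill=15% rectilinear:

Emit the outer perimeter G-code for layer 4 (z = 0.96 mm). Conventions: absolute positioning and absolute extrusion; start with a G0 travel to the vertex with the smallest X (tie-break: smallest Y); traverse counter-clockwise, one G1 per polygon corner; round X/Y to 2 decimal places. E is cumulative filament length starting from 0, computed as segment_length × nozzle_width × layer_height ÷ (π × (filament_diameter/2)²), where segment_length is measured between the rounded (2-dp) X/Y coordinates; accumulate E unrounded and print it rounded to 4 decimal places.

G0 X0.00 Y0.00 Z0.96
G1 X13.00 Y0.00 E1.0377
G1 X13.00 Y29.00 E3.3526
G1 X0.00 Y29.00 E4.3903
G1 X0.00 Y0.00 E6.7052

At z = 0.96 mm: the cube (footprint 13×29) is included at this height. The outline is a single polygon with 4 vertices. Extrusion per mm of travel: 0.8 × 0.24 / (π × 0.875²) = 0.079824. Accumulating E over each segment gives final E = 6.7052.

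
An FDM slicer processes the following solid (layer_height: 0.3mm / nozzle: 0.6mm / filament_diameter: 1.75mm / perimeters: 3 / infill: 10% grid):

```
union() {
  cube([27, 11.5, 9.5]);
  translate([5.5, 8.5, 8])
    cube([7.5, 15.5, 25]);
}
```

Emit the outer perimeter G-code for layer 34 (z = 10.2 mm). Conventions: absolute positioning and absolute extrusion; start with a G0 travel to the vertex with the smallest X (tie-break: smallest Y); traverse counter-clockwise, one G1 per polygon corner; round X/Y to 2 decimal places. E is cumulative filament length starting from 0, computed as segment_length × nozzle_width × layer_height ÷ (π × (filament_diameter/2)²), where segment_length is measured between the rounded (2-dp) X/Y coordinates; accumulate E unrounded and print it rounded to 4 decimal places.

G0 X5.50 Y8.50 Z10.20
G1 X13.00 Y8.50 E0.5613
G1 X13.00 Y24.00 E1.7212
G1 X5.50 Y24.00 E2.2825
G1 X5.50 Y8.50 E3.4424

At z = 10.2 mm: the cube is not intersected at this z (z outside [0, 9.5]); the cube at (5.5, 8.5) (footprint 7.5×15.5) is included at this height; Taking the union: only the 7.5×15.5 cube at (5.5, 8.5) is present, so the union is just that shape — 1 connected region. The outline is a single polygon with 4 vertices. Extrusion per mm of travel: 0.6 × 0.3 / (π × 0.875²) = 0.074835. Accumulating E over each segment gives final E = 3.4424.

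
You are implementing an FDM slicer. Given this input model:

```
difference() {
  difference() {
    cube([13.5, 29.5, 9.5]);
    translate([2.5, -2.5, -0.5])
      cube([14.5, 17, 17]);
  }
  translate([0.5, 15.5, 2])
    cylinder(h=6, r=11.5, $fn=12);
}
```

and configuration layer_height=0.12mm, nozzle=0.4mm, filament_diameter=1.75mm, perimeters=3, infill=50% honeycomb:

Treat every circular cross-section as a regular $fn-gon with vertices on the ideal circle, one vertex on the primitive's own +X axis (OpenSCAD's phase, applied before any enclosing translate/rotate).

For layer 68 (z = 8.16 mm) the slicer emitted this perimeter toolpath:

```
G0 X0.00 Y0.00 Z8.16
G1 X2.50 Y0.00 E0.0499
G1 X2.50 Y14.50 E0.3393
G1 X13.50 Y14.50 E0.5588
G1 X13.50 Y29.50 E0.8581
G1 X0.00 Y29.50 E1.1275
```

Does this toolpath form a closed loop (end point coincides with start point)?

Start point (G0): (0.00, 0.00). End point (last G1): the path does not return to the start — open.

no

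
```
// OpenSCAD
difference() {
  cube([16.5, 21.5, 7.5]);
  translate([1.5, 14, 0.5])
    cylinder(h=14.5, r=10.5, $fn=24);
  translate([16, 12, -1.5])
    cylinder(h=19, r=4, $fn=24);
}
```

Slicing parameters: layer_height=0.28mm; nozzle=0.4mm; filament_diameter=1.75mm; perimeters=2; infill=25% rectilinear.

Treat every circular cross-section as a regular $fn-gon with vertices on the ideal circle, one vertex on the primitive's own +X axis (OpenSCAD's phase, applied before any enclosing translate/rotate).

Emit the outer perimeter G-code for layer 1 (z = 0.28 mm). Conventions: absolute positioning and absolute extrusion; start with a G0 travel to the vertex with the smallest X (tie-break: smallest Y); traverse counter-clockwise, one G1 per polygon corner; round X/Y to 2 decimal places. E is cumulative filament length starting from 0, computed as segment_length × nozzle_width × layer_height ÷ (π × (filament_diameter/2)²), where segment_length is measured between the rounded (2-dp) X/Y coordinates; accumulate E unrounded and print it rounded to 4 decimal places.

G0 X0.00 Y0.00 Z0.28
G1 X16.50 Y0.00 E0.7683
G1 X16.50 Y8.07 E1.1441
G1 X16.00 Y8.00 E1.1676
G1 X14.96 Y8.14 E1.2165
G1 X14.00 Y8.54 E1.2649
G1 X13.17 Y9.17 E1.3134
G1 X12.54 Y10.00 E1.3619
G1 X12.14 Y10.96 E1.4103
G1 X12.00 Y12.00 E1.4592
G1 X12.14 Y13.04 E1.5081
G1 X12.54 Y14.00 E1.5565
G1 X13.17 Y14.83 E1.6050
G1 X14.00 Y15.46 E1.6535
G1 X14.96 Y15.86 E1.7020
G1 X16.00 Y16.00 E1.7508
G1 X16.50 Y15.93 E1.7743
G1 X16.50 Y21.50 E2.0337
G1 X0.00 Y21.50 E2.8020
G1 X0.00 Y0.00 E3.8031

At z = 0.28 mm: the cube (footprint 16.5×21.5) is included at this height; the cylinder at (1.5, 14) is not intersected at this z (z outside [0.5, 15]); the r=4 cylinder at (16, 12) gives a regular 24-gon of circumradius 4 (constant along its height); Subtracting the remaining from the first: starting from the 16.5×21.5 cube, the r=4 cylinder at (16, 12) partially overlaps it — only the 28.81 mm² overlap (of its 49.69 mm²) is removed, clipping the outline — 1 connected region. The outline is a single polygon with 19 vertices. Extrusion per mm of travel: 0.4 × 0.28 / (π × 0.875²) = 0.046564. Accumulating E over each segment gives final E = 3.8031.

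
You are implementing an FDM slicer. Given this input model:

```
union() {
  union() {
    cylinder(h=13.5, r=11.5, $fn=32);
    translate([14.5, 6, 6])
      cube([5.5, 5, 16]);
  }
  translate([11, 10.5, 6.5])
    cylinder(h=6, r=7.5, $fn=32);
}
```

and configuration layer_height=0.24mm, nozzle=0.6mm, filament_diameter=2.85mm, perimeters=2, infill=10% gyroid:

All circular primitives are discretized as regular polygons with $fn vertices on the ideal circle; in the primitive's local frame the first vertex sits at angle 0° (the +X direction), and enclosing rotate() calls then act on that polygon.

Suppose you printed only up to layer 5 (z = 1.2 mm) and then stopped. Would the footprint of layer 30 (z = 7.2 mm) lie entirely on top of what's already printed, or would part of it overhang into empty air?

part overhangs

Compare the two slices. At z = 1.2: the cylinder: section is a regular 32-gon, circumradius r=11.5 (area = (32/2)·11.500²·sin(360°/32) = 412.81 mm²); the cube at (14.5, 6) is not intersected at this z (z outside [6, 22]); Merging all regions: only the r=11.5 cylinder is present, so the union is just that shape — area = 412.81 mm²; the cylinder at (11, 10.5) does not reach this height (z outside [6.5, 12.5]); Taking the union: only the result so far is present, so the union is just that shape — area = 412.81 mm². At z = 7.2: the r=11.5 cylinder gives a regular 32-gon of circumradius 11.5 (constant along its height) (area = (32/2)·11.500²·sin(360°/32) = 412.81 mm²); the 5.5×5 cube at (14.5, 6) contributes its full rectangle (area 27.50 mm²); Merging all regions: the 2 present regions are separate (no shared area or edge), so areas and boundary lengths simply add and each stays a separate island — area = 440.31 mm²; the r=7.5 cylinder at (11, 10.5) contributes a regular 32-gon of circumradius 7.5 (area = (32/2)·7.500²·sin(360°/32) = 175.58 mm²); Merging all regions: the regions partially overlap — summed areas 615.89 mm² minus the doubly-counted overlap 45.58 mm² gives 570.31 mm² — area = 570.31 mm². Checking containment: at z = 7.2 the cross-section extends beyond the z = 1.2 cross-section by about 157.50 mm².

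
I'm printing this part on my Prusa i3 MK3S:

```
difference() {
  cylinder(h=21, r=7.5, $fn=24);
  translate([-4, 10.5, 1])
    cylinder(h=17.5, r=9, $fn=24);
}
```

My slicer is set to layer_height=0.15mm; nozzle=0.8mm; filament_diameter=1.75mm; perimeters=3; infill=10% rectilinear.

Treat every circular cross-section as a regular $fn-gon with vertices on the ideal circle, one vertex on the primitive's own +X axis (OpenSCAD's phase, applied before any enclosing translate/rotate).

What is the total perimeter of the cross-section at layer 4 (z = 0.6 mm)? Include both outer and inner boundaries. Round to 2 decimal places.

46.99 mm

At z = 0.6 mm: the r=7.5 cylinder contributes a regular 24-gon of circumradius 7.5 (perimeter = 2·24·7.500·sin(180°/24) = 46.99 mm); the cylinder at (-4, 10.5) does not reach this height (z outside [1, 18.5]); After the difference (first − rest): none of the subtracted shapes is present at this height, so the r=7.5 cylinder is unchanged — boundary = 46.99 mm. Overall, the cross-section is a single solid region. Total boundary length (outer) = 46.99 mm.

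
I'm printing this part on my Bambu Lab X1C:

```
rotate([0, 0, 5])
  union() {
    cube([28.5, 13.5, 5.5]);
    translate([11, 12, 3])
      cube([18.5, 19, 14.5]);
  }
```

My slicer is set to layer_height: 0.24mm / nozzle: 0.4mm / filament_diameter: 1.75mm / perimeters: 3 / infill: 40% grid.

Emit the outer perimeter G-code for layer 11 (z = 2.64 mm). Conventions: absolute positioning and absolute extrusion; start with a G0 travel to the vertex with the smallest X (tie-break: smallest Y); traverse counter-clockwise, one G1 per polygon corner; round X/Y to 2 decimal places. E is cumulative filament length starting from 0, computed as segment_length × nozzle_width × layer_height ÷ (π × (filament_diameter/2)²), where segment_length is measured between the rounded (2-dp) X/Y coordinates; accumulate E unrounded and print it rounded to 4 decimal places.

G0 X-1.18 Y13.45 Z2.64
G1 X0.00 Y0.00 E0.5389
G1 X28.39 Y2.48 E1.6763
G1 X27.21 Y15.93 E2.2152
G1 X-1.18 Y13.45 E3.3526

At z = 2.64 mm: the cube is present — its section is the full 28.5×13.5 rectangle; the cube at (11, 12) is absent (z outside [3, 17.5]); Merging all regions: only the 28.5×13.5 cube is present, so the union is just that shape — 1 connected region; (rotated 5° about Z; rotation is an isometry so areas/perimeters/island counts are preserved). The outline is a single polygon with 4 vertices. Extrusion per mm of travel: 0.4 × 0.24 / (π × 0.875²) = 0.039912. Accumulating E over each segment gives final E = 3.3526.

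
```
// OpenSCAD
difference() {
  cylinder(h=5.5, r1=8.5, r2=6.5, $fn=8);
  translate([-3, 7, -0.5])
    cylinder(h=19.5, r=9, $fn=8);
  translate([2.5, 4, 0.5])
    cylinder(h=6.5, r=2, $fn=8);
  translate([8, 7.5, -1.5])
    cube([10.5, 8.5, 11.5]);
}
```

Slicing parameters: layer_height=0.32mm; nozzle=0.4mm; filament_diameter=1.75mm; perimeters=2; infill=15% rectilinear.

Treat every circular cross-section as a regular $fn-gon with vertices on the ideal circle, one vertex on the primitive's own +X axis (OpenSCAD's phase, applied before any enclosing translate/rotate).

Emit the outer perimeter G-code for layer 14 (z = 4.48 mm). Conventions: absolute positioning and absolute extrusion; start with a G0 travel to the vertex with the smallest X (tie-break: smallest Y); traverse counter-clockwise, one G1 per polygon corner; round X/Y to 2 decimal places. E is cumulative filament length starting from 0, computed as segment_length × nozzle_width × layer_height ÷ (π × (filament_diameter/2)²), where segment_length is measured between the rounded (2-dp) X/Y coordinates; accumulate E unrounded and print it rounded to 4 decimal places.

G0 X-6.67 Y-0.48 Z4.48
G1 X-4.86 Y-4.86 E0.2522
G1 X0.00 Y-6.87 E0.5321
G1 X4.86 Y-4.86 E0.8120
G1 X6.87 Y0.00 E1.0918
G1 X4.99 Y4.55 E1.3538
G1 X3.36 Y0.64 E1.5793
G1 X-3.00 Y-2.00 E1.9457
G1 X-6.67 Y-0.48 E2.1571

At z = 4.48 mm: the cone: at t=0.815 of its height the radius interpolates to r₁+(r₂−r₁)t = 6.871, giving a regular 8-gon of that circumradius; the r=9 cylinder at (-3, 7) contributes a regular 8-gon of circumradius 9; the r=2 cylinder at (2.5, 4) contributes a regular 8-gon of circumradius 2; the 10.5×8.5 cube at (8, 7.5) contributes its full rectangle; After the difference (first − rest): starting from the cone, the r=9 cylinder at (-3, 7) partially overlaps it — only the 67.21 mm² overlap (of its 229.10 mm²) is removed, clipping the outline; the r=2 cylinder at (2.5, 4) misses the remaining region (no effect); the 10.5×8.5 cube at (8, 7.5) misses the remaining region (no effect) — 1 connected region. The outline is a single polygon with 8 vertices. Extrusion per mm of travel: 0.4 × 0.32 / (π × 0.875²) = 0.053216. Accumulating E over each segment gives final E = 2.1571.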